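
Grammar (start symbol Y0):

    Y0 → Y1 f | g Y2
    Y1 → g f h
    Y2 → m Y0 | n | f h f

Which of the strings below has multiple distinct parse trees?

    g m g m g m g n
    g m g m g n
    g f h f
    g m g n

g m g m g m g n: 1 tree
g m g m g n: 1 tree
g f h f: 2 trees
g m g n: 1 tree

g f h f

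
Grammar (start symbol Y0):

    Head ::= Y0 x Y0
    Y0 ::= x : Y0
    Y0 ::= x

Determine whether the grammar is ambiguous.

Unambiguous

Only Y0 is reachable from Y0; ignoring the rest: Right-recursive list with a separator: after each atom, whether the separator follows determines the rule. One parse per string.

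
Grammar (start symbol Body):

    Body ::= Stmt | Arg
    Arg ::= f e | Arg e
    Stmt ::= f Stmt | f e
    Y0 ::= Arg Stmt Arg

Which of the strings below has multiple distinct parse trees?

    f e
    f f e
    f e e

f e

f e: 2 trees
f f e: 1 tree
f e e: 1 tree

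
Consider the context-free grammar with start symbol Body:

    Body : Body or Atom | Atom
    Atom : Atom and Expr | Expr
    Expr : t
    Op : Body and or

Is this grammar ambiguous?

Only Body, Atom, Expr are reachable from Body; ignoring the rest: The grammar is stratified — Body handles 'or' (left-recursive), Atom handles 'and', Expr atoms. Each operator has a fixed associativity and precedence level, so every string has one parse.

Unambiguous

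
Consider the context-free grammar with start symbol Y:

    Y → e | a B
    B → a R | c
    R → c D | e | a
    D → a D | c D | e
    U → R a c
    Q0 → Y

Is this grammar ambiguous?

(U, Q0 are unreachable from Y, so their rules don't affect L(Y).) The reachable rules are right-linear with at most one rule per (nonterminal, next-terminal) pair. Each input token forces the next rule, so parsing is deterministic.

Unambiguous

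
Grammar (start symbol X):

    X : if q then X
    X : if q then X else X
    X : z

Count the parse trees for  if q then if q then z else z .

Parse trees for if q then if q then z else z:
  [X if q then [X if q then [X z] else [X z]]]
  [X if q then [X if q then [X z]] else [X z]]

2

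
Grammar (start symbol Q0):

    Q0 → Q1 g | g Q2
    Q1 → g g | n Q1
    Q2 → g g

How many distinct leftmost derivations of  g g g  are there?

2

Parse trees for g g g:
  [Q0 [Q1 g g] g]
  [Q0 g [Q2 g g]]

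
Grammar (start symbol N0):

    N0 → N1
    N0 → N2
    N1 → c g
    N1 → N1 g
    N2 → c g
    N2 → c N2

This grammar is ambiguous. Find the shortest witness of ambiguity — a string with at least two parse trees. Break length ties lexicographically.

c g

length 2: c g has 2 parse trees

Two derivations of c g:
  N0 ⇒ N1 ⇒ c g
  N0 ⇒ N2 ⇒ c g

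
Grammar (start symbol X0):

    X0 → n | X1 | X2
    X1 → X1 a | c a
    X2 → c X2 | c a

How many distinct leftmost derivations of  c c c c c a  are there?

1

Parse trees for c c c c c a:
  [X0 [X2 c [X2 c [X2 c [X2 c [X2 c a]]]]]]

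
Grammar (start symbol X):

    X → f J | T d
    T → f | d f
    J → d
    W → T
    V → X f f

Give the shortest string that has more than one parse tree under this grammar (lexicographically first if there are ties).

f d

length 2: f d has 2 parse trees

Two derivations of f d:
  X ⇒ f J ⇒ f d
  X ⇒ T d ⇒ f d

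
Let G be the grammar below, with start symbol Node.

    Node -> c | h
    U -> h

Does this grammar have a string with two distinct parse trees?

Unambiguous

Only Node is reachable from Node; ignoring the rest: The reachable rules are right-linear with at most one rule per (nonterminal, next-terminal) pair. Each input token forces the next rule, so parsing is deterministic.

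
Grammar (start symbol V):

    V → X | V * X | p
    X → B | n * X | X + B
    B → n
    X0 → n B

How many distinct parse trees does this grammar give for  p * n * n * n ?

4

Parse trees for p * n * n * n:
  [V [V p] * [X n * [X n * [X [B n]]]]]
  [V [V [V p] * [X [B n]]] * [X n * [X [B n]]]]
  [V [V [V p] * [X n * [X [B n]]]] * [X [B n]]]
  [V [V [V [V p] * [X [B n]]] * [X [B n]]] * [X [B n]]]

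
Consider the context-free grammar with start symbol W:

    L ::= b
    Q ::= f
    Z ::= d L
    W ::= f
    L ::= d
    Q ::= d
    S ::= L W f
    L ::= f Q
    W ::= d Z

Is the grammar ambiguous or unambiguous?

Unambiguous

Only W, Z, L, Q are reachable from W; ignoring the rest: Each reachable nonterminal has at most one production per leading terminal, and all productions are right-linear; the derivation is determined token-by-token.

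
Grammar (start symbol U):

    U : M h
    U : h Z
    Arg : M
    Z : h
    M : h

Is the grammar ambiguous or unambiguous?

Witness: h h

Derivation 1: U ⇒ M h ⇒ h h
Derivation 2: U ⇒ h Z ⇒ h h

Two distinct leftmost derivations for the same string.

Ambiguous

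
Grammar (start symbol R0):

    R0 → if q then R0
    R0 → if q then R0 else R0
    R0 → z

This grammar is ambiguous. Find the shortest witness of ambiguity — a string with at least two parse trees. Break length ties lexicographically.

length 1: no string has ≥2 trees
length 4: no string has ≥2 trees
length 6: no string has ≥2 trees
length 7: no string has ≥2 trees
length 9: if q then if q then z else z has 2 parse trees

Two derivations of if q then if q then z else z:
  R0 ⇒ if q then R0 ⇒ if q then if q then R0 else R0 ⇒ if q then if q then z else R0 ⇒ if q then if q then z else z
  R0 ⇒ if q then R0 else R0 ⇒ if q then if q then R0 else R0 ⇒ if q then if q then z else R0 ⇒ if q then if q then z else z

if q then if q then z else z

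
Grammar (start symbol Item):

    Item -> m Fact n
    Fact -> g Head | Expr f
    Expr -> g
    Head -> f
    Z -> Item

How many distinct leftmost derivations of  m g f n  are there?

Parse trees for m g f n:
  [Item m [Fact g [Head f]] n]
  [Item m [Fact [Expr g] f] n]

2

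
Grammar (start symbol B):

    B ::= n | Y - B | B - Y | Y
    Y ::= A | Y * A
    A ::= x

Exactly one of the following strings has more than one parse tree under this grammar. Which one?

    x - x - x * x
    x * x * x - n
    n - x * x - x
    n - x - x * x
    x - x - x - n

x - x - x * x: 4 trees
x * x * x - n: 1 tree
n - x * x - x: 1 tree
n - x - x * x: 1 tree
x - x - x - n: 1 tree

x - x - x * x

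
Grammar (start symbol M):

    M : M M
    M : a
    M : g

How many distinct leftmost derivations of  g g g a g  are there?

Parse trees for g g g a g (showing first 6 of 14):
  [M [M g] [M [M g] [M [M g] [M [M a] [M g]]]]]
  [M [M g] [M [M g] [M [M [M g] [M a]] [M g]]]]
  [M [M g] [M [M [M g] [M g]] [M [M a] [M g]]]]
  [M [M g] [M [M [M g] [M [M g] [M a]]] [M g]]]
  [M [M g] [M [M [M [M g] [M g]] [M a]] [M g]]]
  [M [M [M g] [M g]] [M [M g] [M [M a] [M g]]]]

14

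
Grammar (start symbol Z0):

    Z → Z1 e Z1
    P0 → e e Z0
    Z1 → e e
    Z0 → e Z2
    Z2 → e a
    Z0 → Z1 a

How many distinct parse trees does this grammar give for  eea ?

2

Parse trees for eea:
  [Z0 e [Z2 e a]]
  [Z0 [Z1 e e] a]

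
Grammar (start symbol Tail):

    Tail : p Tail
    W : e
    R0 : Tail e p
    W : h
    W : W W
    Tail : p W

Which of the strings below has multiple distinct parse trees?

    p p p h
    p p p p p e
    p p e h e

p p p h: 1 tree
p p p p p e: 1 tree
p p e h e: 2 trees

p p e h e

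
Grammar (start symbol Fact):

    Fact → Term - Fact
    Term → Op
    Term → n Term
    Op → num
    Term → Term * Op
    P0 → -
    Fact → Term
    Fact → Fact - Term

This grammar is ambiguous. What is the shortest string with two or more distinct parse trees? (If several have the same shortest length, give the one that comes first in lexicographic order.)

num - num

length 1: no string has ≥2 trees
length 2: no string has ≥2 trees
length 3: num - num has 2 parse trees

Two derivations of num - num:
  Fact ⇒ Term - Fact ⇒ Op - Fact ⇒ num - Fact ⇒ num - Term ⇒ num - Op ⇒ num - num
  Fact ⇒ Fact - Term ⇒ Term - Term ⇒ Op - Term ⇒ num - Term ⇒ num - Op ⇒ num - num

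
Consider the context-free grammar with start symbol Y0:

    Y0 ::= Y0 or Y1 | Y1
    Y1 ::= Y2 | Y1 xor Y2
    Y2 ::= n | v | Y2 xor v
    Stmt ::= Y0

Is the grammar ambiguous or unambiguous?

Ambiguous

Witness: n xor v

Derivation 1: Y0 ⇒ Y1 ⇒ Y2 ⇒ Y2 xor v ⇒ n xor v
Derivation 2: Y0 ⇒ Y1 ⇒ Y1 xor Y2 ⇒ Y2 xor Y2 ⇒ n xor Y2 ⇒ n xor v

Two distinct leftmost derivations for the same string.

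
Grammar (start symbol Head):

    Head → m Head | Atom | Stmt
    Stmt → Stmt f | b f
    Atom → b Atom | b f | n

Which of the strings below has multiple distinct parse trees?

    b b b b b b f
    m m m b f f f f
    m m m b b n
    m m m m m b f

b b b b b b f: 1 tree
m m m b f f f f: 1 tree
m m m b b n: 1 tree
m m m m m b f: 2 trees

m m m m m b f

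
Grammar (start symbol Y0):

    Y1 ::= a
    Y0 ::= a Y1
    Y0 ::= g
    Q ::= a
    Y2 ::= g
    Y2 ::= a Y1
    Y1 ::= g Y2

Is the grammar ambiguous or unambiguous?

Unambiguous

(Q is unreachable from Y0, so its rules don't affect L(Y0).) The reachable rules are right-linear with at most one rule per (nonterminal, next-terminal) pair. Each input token forces the next rule, so parsing is deterministic.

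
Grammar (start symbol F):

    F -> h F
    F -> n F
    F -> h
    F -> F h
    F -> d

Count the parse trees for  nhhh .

Parse trees for nhhh:
  [F n [F h [F h [F h]]]]
  [F n [F h [F [F h] h]]]
  [F n [F [F h [F h]] h]]
  [F n [F [F [F h] h] h]]
  [F [F n [F h [F h]]] h]
  [F [F n [F [F h] h]] h]
  [F [F [F n [F h]] h] h]

7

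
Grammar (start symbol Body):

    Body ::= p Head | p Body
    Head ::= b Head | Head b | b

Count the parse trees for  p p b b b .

Parse trees for p p b b b:
  [Body p [Body p [Head b [Head b [Head b]]]]]
  [Body p [Body p [Head b [Head [Head b] b]]]]
  [Body p [Body p [Head [Head b [Head b]] b]]]
  [Body p [Body p [Head [Head [Head b] b] b]]]

4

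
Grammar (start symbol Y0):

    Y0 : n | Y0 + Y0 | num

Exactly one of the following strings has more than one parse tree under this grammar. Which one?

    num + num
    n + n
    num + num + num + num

num + num: 1 tree
n + n: 1 tree
num + num + num + num: 5 trees

num + num + num + num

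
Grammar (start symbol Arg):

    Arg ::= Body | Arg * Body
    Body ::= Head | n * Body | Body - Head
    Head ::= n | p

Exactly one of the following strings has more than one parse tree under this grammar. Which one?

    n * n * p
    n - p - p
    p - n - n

n * n * p: 4 trees
n - p - p: 1 tree
p - n - n: 1 tree

n * n * p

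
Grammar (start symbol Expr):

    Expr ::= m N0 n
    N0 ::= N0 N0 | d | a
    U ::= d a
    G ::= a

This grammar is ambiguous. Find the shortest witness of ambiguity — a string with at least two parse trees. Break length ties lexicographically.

m a a a n

length 3: no string has ≥2 trees
length 4: no string has ≥2 trees
length 5: m a a a n has 2 parse trees

Two derivations of m a a a n:
  Expr ⇒ m N0 n ⇒ m N0 N0 n ⇒ m N0 N0 N0 n ⇒ m a N0 N0 n ⇒ m a a N0 n ⇒ m a a a n
  Expr ⇒ m N0 n ⇒ m N0 N0 n ⇒ m a N0 n ⇒ m a N0 N0 n ⇒ m a a N0 n ⇒ m a a a n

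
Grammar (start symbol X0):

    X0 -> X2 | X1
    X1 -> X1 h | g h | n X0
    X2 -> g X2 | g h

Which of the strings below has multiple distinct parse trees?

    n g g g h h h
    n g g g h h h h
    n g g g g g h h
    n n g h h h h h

n g g g h h h: 1 tree
n g g g h h h h: 1 tree
n g g g g g h h: 1 tree
n n g h h h h h: 20 trees

n n g h h h h h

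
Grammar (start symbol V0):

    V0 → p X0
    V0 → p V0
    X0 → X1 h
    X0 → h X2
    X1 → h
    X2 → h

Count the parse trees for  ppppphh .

2

Parse trees for ppppphh:
  [V0 p [V0 p [V0 p [V0 p [V0 p [X0 [X1 h] h]]]]]]
  [V0 p [V0 p [V0 p [V0 p [V0 p [X0 h [X2 h]]]]]]]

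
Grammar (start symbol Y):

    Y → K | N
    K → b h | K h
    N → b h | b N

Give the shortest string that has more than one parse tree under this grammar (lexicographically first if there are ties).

b h

length 2: b h has 2 parse trees

Two derivations of b h:
  Y ⇒ K ⇒ b h
  Y ⇒ N ⇒ b h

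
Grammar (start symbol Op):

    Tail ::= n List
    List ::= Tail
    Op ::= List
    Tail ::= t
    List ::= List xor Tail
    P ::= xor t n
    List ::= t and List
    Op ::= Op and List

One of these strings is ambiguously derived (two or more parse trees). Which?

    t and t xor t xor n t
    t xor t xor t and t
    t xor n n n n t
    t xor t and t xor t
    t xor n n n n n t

t and t xor t xor n t

t and t xor t xor n t: 4 trees
t xor t xor t and t: 1 tree
t xor n n n n t: 1 tree
t xor t and t xor t: 1 tree
t xor n n n n n t: 1 tree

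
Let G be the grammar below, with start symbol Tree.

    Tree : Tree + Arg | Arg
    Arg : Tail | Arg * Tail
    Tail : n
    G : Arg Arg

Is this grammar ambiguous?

Unambiguous

(G is unreachable from Tree, so its rules don't affect L(Tree).) This is a standard precedence ladder (Tree over Arg over Tail), with each level left-recursive on its own operator ('+' at Tree, '*' at Arg). That structure is LR(1), hence unambiguous.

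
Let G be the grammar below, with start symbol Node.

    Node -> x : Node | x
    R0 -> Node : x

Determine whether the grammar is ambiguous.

Unambiguous

(R0 is unreachable from Node, so its rules don't affect L(Node).) Right-recursive list with a separator: after each atom, whether the separator follows determines the rule. One parse per string.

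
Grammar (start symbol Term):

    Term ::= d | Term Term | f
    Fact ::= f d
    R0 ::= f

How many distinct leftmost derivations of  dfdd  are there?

Parse trees for dfdd:
  [Term [Term d] [Term [Term f] [Term [Term d] [Term d]]]]
  [Term [Term d] [Term [Term [Term f] [Term d]] [Term d]]]
  [Term [Term [Term d] [Term f]] [Term [Term d] [Term d]]]
  [Term [Term [Term d] [Term [Term f] [Term d]]] [Term d]]
  [Term [Term [Term [Term d] [Term f]] [Term d]] [Term d]]

5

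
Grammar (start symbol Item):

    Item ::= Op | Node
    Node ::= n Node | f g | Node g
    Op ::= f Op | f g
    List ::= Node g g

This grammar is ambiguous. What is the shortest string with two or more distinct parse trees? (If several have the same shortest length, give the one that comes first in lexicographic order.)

length 2: f g has 2 parse trees

Two derivations of f g:
  Item ⇒ Op ⇒ f g
  Item ⇒ Node ⇒ f g

f g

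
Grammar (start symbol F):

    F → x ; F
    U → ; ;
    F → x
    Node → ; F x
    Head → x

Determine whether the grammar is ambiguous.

Unambiguous

Only F is reachable from F; ignoring the rest: The reachable grammar is A → atom sep A | atom. Each atom is followed by either the separator (recurse) or end-of-string (stop) — no choice point.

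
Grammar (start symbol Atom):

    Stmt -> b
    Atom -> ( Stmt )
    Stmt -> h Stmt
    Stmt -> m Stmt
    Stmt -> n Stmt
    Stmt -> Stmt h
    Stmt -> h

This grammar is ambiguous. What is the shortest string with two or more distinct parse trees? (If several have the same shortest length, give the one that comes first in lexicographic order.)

( h h )

length 3: no string has ≥2 trees
length 4: ( h h ) has 2 parse trees

Two derivations of ( h h ):
  Atom ⇒ ( Stmt ) ⇒ ( h Stmt ) ⇒ ( h h )
  Atom ⇒ ( Stmt ) ⇒ ( Stmt h ) ⇒ ( h h )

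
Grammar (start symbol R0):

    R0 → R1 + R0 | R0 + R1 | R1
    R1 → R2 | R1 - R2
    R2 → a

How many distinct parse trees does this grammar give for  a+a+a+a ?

Parse trees for a+a+a+a:
  [R0 [R1 [R2 a]] + [R0 [R1 [R2 a]] + [R0 [R1 [R2 a]] + [R0 [R1 [R2 a]]]]]]
  [R0 [R1 [R2 a]] + [R0 [R1 [R2 a]] + [R0 [R0 [R1 [R2 a]]] + [R1 [R2 a]]]]]
  [R0 [R1 [R2 a]] + [R0 [R0 [R1 [R2 a]] + [R0 [R1 [R2 a]]]] + [R1 [R2 a]]]]
  [R0 [R1 [R2 a]] + [R0 [R0 [R0 [R1 [R2 a]]] + [R1 [R2 a]]] + [R1 [R2 a]]]]
  [R0 [R0 [R1 [R2 a]] + [R0 [R1 [R2 a]] + [R0 [R1 [R2 a]]]]] + [R1 [R2 a]]]
  [R0 [R0 [R1 [R2 a]] + [R0 [R0 [R1 [R2 a]]] + [R1 [R2 a]]]] + [R1 [R2 a]]]
  [R0 [R0 [R0 [R1 [R2 a]] + [R0 [R1 [R2 a]]]] + [R1 [R2 a]]] + [R1 [R2 a]]]
  [R0 [R0 [R0 [R0 [R1 [R2 a]]] + [R1 [R2 a]]] + [R1 [R2 a]]] + [R1 [R2 a]]]

8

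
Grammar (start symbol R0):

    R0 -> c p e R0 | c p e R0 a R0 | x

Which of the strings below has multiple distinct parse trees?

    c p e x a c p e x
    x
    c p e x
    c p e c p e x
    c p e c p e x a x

c p e c p e x a x

c p e x a c p e x: 1 tree
x: 1 tree
c p e x: 1 tree
c p e c p e x: 1 tree
c p e c p e x a x: 2 trees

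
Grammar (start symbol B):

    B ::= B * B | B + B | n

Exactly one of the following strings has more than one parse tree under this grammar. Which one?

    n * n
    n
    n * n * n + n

n * n * n + n

n * n: 1 tree
n: 1 tree
n * n * n + n: 5 trees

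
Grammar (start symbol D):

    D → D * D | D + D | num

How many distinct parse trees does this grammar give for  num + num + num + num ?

5

Parse trees for num + num + num + num:
  [D [D num] + [D [D num] + [D [D num] + [D num]]]]
  [D [D num] + [D [D [D num] + [D num]] + [D num]]]
  [D [D [D num] + [D num]] + [D [D num] + [D num]]]
  [D [D [D num] + [D [D num] + [D num]]] + [D num]]
  [D [D [D [D num] + [D num]] + [D num]] + [D num]]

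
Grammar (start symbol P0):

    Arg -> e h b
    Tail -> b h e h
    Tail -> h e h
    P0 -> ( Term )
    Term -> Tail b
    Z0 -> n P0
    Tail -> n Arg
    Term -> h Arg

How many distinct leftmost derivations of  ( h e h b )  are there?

Parse trees for ( h e h b ):
  [P0 ( [Term [Tail h e h] b] )]
  [P0 ( [Term h [Arg e h b]] )]

2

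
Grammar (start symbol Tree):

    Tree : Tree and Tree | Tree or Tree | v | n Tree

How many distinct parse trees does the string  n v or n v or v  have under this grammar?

Parse trees for n v or n v or v:
  [Tree [Tree n [Tree v]] or [Tree [Tree n [Tree v]] or [Tree v]]]
  [Tree [Tree n [Tree v]] or [Tree n [Tree [Tree v] or [Tree v]]]]
  [Tree [Tree [Tree n [Tree v]] or [Tree n [Tree v]]] or [Tree v]]
  [Tree [Tree n [Tree [Tree v] or [Tree n [Tree v]]]] or [Tree v]]
  [Tree n [Tree [Tree v] or [Tree [Tree n [Tree v]] or [Tree v]]]]
  [Tree n [Tree [Tree v] or [Tree n [Tree [Tree v] or [Tree v]]]]]
  [Tree n [Tree [Tree [Tree v] or [Tree n [Tree v]]] or [Tree v]]]

7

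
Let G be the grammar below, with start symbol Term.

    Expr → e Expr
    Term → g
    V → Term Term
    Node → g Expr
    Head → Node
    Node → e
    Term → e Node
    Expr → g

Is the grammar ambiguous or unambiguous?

Unambiguous

(V, Head are unreachable from Term, so their rules don't affect L(Term).) Restricted to the reachable nonterminals, every rule has the form A → t or A → t B, and no two rules for the same A share a first terminal. The grammar encodes a DFA — one run per string.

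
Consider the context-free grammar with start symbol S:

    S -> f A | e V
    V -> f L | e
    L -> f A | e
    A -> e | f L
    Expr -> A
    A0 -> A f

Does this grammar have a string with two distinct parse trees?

(Expr, A0 are unreachable from S, so their rules don't affect L(S).) Each reachable nonterminal has at most one production per leading terminal, and all productions are right-linear; the derivation is determined token-by-token.

Unambiguous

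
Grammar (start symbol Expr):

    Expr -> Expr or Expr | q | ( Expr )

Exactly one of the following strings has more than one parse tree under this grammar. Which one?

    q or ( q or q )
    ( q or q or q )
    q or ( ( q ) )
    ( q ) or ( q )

q or ( q or q ): 1 tree
( q or q or q ): 2 trees
q or ( ( q ) ): 1 tree
( q ) or ( q ): 1 tree

( q or q or q )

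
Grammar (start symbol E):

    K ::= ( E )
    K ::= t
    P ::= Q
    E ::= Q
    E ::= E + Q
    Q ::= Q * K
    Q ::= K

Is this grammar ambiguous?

Unambiguous

(P is unreachable from E, so its rules don't affect L(E).) The grammar is stratified — E handles '+' (left-recursive), Q handles '*', K atoms. Each operator has a fixed associativity and precedence level, so every string has one parse.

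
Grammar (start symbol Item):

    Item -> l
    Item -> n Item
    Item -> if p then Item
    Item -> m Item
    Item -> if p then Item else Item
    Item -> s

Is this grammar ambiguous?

Witness: if p then if p then l else l

Derivation 1: Item ⇒ if p then Item ⇒ if p then if p then Item else Item ⇒ if p then if p then l else Item ⇒ if p then if p then l else l
Derivation 2: Item ⇒ if p then Item else Item ⇒ if p then if p then Item else Item ⇒ if p then if p then l else Item ⇒ if p then if p then l else l

Two distinct leftmost derivations for the same string.

Ambiguous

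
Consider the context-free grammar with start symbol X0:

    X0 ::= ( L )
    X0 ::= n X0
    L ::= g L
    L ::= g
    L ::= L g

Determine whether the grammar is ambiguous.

Witness: ( g g )

Derivation 1: X0 ⇒ ( L ) ⇒ ( g L ) ⇒ ( g g )
Derivation 2: X0 ⇒ ( L ) ⇒ ( L g ) ⇒ ( g g )

Two distinct leftmost derivations for the same string.

Ambiguous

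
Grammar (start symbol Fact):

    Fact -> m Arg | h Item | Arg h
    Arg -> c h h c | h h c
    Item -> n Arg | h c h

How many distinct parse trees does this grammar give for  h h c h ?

Parse trees for h h c h:
  [Fact h [Item h c h]]
  [Fact [Arg h h c] h]

2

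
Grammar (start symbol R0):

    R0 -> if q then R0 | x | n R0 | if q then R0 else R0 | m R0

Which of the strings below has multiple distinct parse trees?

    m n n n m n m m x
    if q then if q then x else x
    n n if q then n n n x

m n n n m n m m x: 1 tree
if q then if q then x else x: 2 trees
n n if q then n n n x: 1 tree

if q then if q then x else x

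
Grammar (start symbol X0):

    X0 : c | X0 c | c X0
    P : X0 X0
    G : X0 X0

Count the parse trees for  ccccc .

16

Parse trees for ccccc (showing first 6 of 16):
  [X0 [X0 [X0 [X0 [X0 c] c] c] c] c]
  [X0 [X0 [X0 [X0 c [X0 c]] c] c] c]
  [X0 [X0 [X0 c [X0 [X0 c] c]] c] c]
  [X0 [X0 [X0 c [X0 c [X0 c]]] c] c]
  [X0 [X0 c [X0 [X0 [X0 c] c] c]] c]
  [X0 [X0 c [X0 [X0 c [X0 c]] c]] c]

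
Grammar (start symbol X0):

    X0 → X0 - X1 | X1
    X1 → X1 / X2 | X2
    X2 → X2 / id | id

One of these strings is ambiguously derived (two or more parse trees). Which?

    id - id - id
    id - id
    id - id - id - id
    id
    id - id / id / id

id - id - id: 1 tree
id - id: 1 tree
id - id - id - id: 1 tree
id: 1 tree
id - id / id / id: 4 trees

id - id / id / id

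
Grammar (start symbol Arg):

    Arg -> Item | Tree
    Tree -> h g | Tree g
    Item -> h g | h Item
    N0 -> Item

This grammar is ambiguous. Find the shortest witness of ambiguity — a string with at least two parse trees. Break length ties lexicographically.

h g

length 2: h g has 2 parse trees

Two derivations of h g:
  Arg ⇒ Item ⇒ h g
  Arg ⇒ Tree ⇒ h g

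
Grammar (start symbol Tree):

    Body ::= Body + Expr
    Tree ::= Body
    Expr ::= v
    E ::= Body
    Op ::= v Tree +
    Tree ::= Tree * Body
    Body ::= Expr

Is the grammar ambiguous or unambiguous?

Only Tree, Body, Expr are reachable from Tree; ignoring the rest: The grammar is stratified — Tree handles '*' (left-recursive), Body handles '+', Expr atoms. Each operator has a fixed associativity and precedence level, so every string has one parse.

Unambiguous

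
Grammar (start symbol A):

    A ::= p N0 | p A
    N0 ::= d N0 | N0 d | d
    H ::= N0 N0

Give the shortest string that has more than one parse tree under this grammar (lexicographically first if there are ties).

p d d

length 2: no string has ≥2 trees
length 3: p d d has 2 parse trees

Two derivations of p d d:
  A ⇒ p N0 ⇒ p d N0 ⇒ p d d
  A ⇒ p N0 ⇒ p N0 d ⇒ p d d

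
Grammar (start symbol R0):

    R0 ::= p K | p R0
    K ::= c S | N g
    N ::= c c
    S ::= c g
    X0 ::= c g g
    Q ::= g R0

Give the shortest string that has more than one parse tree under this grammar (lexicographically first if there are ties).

p c c g

length 4: p c c g has 2 parse trees

Two derivations of p c c g:
  R0 ⇒ p K ⇒ p c S ⇒ p c c g
  R0 ⇒ p K ⇒ p N g ⇒ p c c g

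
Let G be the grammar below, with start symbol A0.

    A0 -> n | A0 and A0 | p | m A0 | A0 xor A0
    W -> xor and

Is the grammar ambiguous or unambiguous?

Witness: m n and n

Derivation 1: A0 ⇒ A0 and A0 ⇒ m A0 and A0 ⇒ m n and A0 ⇒ m n and n
Derivation 2: A0 ⇒ m A0 ⇒ m A0 and A0 ⇒ m n and A0 ⇒ m n and n

Two distinct leftmost derivations for the same string.

Ambiguous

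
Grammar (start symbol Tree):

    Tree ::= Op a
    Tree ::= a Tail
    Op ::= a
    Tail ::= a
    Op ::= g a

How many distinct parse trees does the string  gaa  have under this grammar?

Parse trees for gaa:
  [Tree [Op g a] a]

1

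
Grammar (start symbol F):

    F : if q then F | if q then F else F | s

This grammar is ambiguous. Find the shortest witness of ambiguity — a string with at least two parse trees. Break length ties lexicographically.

if q then if q then s else s

length 1: no string has ≥2 trees
length 4: no string has ≥2 trees
length 6: no string has ≥2 trees
length 7: no string has ≥2 trees
length 9: if q then if q then s else s has 2 parse trees

Two derivations of if q then if q then s else s:
  F ⇒ if q then F ⇒ if q then if q then F else F ⇒ if q then if q then s else F ⇒ if q then if q then s else s
  F ⇒ if q then F else F ⇒ if q then if q then F else F ⇒ if q then if q then s else F ⇒ if q then if q then s else s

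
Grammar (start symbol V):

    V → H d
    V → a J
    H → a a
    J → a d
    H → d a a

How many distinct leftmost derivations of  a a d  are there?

2

Parse trees for a a d:
  [V [H a a] d]
  [V a [J a d]]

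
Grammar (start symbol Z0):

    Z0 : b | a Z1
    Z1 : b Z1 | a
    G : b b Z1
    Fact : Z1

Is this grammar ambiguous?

Unambiguous

(G, Fact are unreachable from Z0, so their rules don't affect L(Z0).) Each reachable nonterminal has at most one production per leading terminal, and all productions are right-linear; the derivation is determined token-by-token.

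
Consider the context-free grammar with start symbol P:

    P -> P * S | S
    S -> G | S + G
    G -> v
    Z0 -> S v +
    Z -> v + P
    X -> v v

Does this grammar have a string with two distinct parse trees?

Unambiguous

(Z0, Z, X are unreachable from P, so their rules don't affect L(P).) This is a standard precedence ladder (P over S over G), with each level left-recursive on its own operator ('*' at P, '+' at S). That structure is LR(1), hence unambiguous.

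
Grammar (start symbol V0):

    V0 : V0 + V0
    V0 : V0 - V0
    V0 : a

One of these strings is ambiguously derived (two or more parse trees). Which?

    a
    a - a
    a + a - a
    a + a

a: 1 tree
a - a: 1 tree
a + a - a: 2 trees
a + a: 1 tree

a + a - a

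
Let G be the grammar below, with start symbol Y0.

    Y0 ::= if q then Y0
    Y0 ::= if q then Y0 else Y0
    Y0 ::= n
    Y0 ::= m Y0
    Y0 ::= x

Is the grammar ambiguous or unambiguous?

Witness: if q then if q then n else n

Derivation 1: Y0 ⇒ if q then Y0 ⇒ if q then if q then Y0 else Y0 ⇒ if q then if q then n else Y0 ⇒ if q then if q then n else n
Derivation 2: Y0 ⇒ if q then Y0 else Y0 ⇒ if q then if q then Y0 else Y0 ⇒ if q then if q then n else Y0 ⇒ if q then if q then n else n

Two distinct leftmost derivations for the same string.

Ambiguous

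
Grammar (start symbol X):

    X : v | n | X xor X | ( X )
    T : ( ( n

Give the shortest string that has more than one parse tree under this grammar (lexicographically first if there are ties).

length 1: no string has ≥2 trees
length 3: no string has ≥2 trees
length 5: n xor n xor n has 2 parse trees

Two derivations of n xor n xor n:
  X ⇒ X xor X ⇒ n xor X ⇒ n xor X xor X ⇒ n xor n xor X ⇒ n xor n xor n
  X ⇒ X xor X ⇒ X xor X xor X ⇒ n xor X xor X ⇒ n xor n xor X ⇒ n xor n xor n

n xor n xor n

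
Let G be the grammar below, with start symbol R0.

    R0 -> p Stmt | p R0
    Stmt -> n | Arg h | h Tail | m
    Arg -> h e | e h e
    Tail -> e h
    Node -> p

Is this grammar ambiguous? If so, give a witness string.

Ambiguous

Witness: p h e h

Derivation 1: R0 ⇒ p Stmt ⇒ p Arg h ⇒ p h e h
Derivation 2: R0 ⇒ p Stmt ⇒ p h Tail ⇒ p h e h

Two distinct leftmost derivations for the same string.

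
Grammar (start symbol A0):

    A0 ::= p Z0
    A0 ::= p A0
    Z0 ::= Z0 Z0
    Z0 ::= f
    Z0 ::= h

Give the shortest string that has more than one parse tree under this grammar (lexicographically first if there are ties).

length 2: no string has ≥2 trees
length 3: no string has ≥2 trees
length 4: p f f f has 2 parse trees

Two derivations of p f f f:
  A0 ⇒ p Z0 ⇒ p Z0 Z0 ⇒ p Z0 Z0 Z0 ⇒ p f Z0 Z0 ⇒ p f f Z0 ⇒ p f f f
  A0 ⇒ p Z0 ⇒ p Z0 Z0 ⇒ p f Z0 ⇒ p f Z0 Z0 ⇒ p f f Z0 ⇒ p f f f

p f f f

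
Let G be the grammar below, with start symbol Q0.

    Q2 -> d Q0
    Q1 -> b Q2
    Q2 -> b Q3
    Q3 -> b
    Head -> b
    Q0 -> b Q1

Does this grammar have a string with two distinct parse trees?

(Head is unreachable from Q0, so its rules don't affect L(Q0).) Restricted to the reachable nonterminals, every rule has the form A → t or A → t B, and no two rules for the same A share a first terminal. The grammar encodes a DFA — one run per string.

Unambiguous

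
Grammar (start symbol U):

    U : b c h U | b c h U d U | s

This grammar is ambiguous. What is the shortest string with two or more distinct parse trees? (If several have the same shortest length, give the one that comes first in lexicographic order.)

length 1: no string has ≥2 trees
length 4: no string has ≥2 trees
length 6: no string has ≥2 trees
length 7: no string has ≥2 trees
length 9: b c h b c h s d s has 2 parse trees

Two derivations of b c h b c h s d s:
  U ⇒ b c h U ⇒ b c h b c h U d U ⇒ b c h b c h s d U ⇒ b c h b c h s d s
  U ⇒ b c h U d U ⇒ b c h b c h U d U ⇒ b c h b c h s d U ⇒ b c h b c h s d s

b c h b c h s d s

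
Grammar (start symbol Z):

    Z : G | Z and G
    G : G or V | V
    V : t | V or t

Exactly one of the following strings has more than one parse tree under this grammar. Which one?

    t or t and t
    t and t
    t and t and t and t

t or t and t

t or t and t: 2 trees
t and t: 1 tree
t and t and t and t: 1 tree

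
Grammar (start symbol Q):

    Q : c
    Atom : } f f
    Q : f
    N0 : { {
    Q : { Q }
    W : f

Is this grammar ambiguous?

Unambiguous

(W, Atom, N0 are unreachable from Q, so their rules don't affect L(Q).) Each string is a nest of matched brackets around a single atom. An opening bracket forces the recursive rule; an atom forces the base rule.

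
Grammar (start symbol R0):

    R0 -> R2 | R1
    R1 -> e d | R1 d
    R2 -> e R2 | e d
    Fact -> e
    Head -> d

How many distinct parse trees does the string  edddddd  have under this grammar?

Parse trees for edddddd:
  [R0 [R1 [R1 [R1 [R1 [R1 [R1 e d] d] d] d] d] d]]

1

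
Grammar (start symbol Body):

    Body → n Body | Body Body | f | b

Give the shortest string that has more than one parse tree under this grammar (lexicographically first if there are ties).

b b b

length 1: no string has ≥2 trees
length 2: no string has ≥2 trees
length 3: b b b has 2 parse trees

Two derivations of b b b:
  Body ⇒ Body Body ⇒ Body Body Body ⇒ b Body Body ⇒ b b Body ⇒ b b b
  Body ⇒ Body Body ⇒ b Body ⇒ b Body Body ⇒ b b Body ⇒ b b b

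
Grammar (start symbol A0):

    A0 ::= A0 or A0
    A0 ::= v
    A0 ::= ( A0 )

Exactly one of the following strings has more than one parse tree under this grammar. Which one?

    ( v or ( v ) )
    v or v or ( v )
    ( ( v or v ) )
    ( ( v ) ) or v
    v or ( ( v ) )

v or v or ( v )

( v or ( v ) ): 1 tree
v or v or ( v ): 2 trees
( ( v or v ) ): 1 tree
( ( v ) ) or v: 1 tree
v or ( ( v ) ): 1 tree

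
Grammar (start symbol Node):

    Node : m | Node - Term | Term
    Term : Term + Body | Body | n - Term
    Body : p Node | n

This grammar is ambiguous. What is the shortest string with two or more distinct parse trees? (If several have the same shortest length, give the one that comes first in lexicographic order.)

n - n

length 1: no string has ≥2 trees
length 2: no string has ≥2 trees
length 3: n - n has 2 parse trees

Two derivations of n - n:
  Node ⇒ Node - Term ⇒ Term - Term ⇒ Body - Term ⇒ n - Term ⇒ n - Body ⇒ n - n
  Node ⇒ Term ⇒ n - Term ⇒ n - Body ⇒ n - n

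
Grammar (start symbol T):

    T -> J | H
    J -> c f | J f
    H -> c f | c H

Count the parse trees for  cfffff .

1

Parse trees for cfffff:
  [T [J [J [J [J [J c f] f] f] f] f]]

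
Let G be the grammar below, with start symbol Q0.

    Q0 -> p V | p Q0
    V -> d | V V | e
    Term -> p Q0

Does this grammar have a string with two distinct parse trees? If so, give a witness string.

Ambiguous

Witness: p d d d

Derivation 1: Q0 ⇒ p V ⇒ p V V ⇒ p d V ⇒ p d V V ⇒ p d d V ⇒ p d d d
Derivation 2: Q0 ⇒ p V ⇒ p V V ⇒ p V V V ⇒ p d V V ⇒ p d d V ⇒ p d d d

Two distinct leftmost derivations for the same string.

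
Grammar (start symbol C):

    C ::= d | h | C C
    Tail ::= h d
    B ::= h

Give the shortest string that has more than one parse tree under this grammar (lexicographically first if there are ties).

d d d

length 1: no string has ≥2 trees
length 2: no string has ≥2 trees
length 3: d d d has 2 parse trees

Two derivations of d d d:
  C ⇒ C C ⇒ d C ⇒ d C C ⇒ d d C ⇒ d d d
  C ⇒ C C ⇒ C C C ⇒ d C C ⇒ d d C ⇒ d d d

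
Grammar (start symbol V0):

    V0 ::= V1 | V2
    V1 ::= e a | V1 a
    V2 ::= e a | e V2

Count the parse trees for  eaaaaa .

1

Parse trees for eaaaaa:
  [V0 [V1 [V1 [V1 [V1 [V1 e a] a] a] a] a]]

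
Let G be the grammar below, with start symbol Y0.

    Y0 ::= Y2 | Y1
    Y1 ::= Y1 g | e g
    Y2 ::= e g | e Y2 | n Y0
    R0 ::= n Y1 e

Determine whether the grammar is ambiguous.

Witness: e g

Derivation 1: Y0 ⇒ Y2 ⇒ e g
Derivation 2: Y0 ⇒ Y1 ⇒ e g

Two distinct leftmost derivations for the same string.

Ambiguous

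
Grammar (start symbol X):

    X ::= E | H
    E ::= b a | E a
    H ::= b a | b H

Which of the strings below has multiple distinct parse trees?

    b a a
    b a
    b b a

b a a: 1 tree
b a: 2 trees
b b a: 1 tree

b a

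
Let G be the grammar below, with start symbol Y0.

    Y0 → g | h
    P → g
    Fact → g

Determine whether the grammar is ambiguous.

(P, Fact are unreachable from Y0, so their rules don't affect L(Y0).) Each reachable nonterminal has at most one production per leading terminal, and all productions are right-linear; the derivation is determined token-by-token.

Unambiguous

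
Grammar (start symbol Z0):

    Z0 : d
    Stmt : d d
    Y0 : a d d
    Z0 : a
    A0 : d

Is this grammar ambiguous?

Unambiguous

(Y0, A0, Stmt are unreachable from Z0, so their rules don't affect L(Z0).) Restricted to the reachable nonterminals, every rule has the form A → t or A → t B, and no two rules for the same A share a first terminal. The grammar encodes a DFA — one run per string.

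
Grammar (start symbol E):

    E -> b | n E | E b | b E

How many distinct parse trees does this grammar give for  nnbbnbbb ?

29

Parse trees for nnbbnbbb (showing first 6 of 29):
  [E n [E n [E [E [E b [E b [E n [E b]]]] b] b]]]
  [E n [E n [E [E b [E [E b [E n [E b]]] b]] b]]]
  [E n [E n [E [E b [E b [E n [E [E b] b]]]] b]]]
  [E n [E n [E [E b [E b [E n [E b [E b]]]]] b]]]
  [E n [E n [E [E b [E b [E [E n [E b]] b]]] b]]]
  [E n [E n [E b [E [E [E b [E n [E b]]] b] b]]]]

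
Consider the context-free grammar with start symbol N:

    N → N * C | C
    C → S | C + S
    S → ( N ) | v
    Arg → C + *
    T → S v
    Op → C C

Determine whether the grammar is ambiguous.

Unambiguous

(Arg, T, Op are unreachable from N, so their rules don't affect L(N).) This is a standard precedence ladder (N over C over S), with each level left-recursive on its own operator ('*' at N, '+' at C). That structure is LR(1), hence unambiguous.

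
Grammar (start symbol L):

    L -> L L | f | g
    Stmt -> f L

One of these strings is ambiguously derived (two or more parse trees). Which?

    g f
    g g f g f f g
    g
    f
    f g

g f: 1 tree
g g f g f f g: 132 trees
g: 1 tree
f: 1 tree
f g: 1 tree

g g f g f f g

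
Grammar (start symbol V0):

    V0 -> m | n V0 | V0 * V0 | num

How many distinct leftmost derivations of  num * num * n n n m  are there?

2

Parse trees for num * num * n n n m:
  [V0 [V0 num] * [V0 [V0 num] * [V0 n [V0 n [V0 n [V0 m]]]]]]
  [V0 [V0 [V0 num] * [V0 num]] * [V0 n [V0 n [V0 n [V0 m]]]]]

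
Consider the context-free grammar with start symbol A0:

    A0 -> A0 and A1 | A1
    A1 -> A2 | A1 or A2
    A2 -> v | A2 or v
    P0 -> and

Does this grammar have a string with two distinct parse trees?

Witness: v or v

Derivation 1: A0 ⇒ A1 ⇒ A2 ⇒ A2 or v ⇒ v or v
Derivation 2: A0 ⇒ A1 ⇒ A1 or A2 ⇒ A2 or A2 ⇒ v or A2 ⇒ v or v

Two distinct leftmost derivations for the same string.

Ambiguous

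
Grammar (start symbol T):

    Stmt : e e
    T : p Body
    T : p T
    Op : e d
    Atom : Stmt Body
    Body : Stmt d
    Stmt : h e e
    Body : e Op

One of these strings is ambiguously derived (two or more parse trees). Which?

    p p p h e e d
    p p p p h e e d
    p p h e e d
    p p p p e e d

p p p h e e d: 1 tree
p p p p h e e d: 1 tree
p p h e e d: 1 tree
p p p p e e d: 2 trees

p p p p e e d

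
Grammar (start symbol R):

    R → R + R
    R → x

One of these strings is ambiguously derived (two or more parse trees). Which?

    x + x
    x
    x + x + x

x + x + x

x + x: 1 tree
x: 1 tree
x + x + x: 2 trees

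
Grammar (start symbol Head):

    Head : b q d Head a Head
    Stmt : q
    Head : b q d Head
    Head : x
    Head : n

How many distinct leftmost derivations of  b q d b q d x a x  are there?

Parse trees for b q d b q d x a x:
  [Head b q d [Head b q d [Head x]] a [Head x]]
  [Head b q d [Head b q d [Head x] a [Head x]]]

2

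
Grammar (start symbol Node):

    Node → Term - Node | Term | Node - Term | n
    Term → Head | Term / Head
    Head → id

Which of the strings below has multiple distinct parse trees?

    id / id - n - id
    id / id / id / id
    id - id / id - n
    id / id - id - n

id / id - n - id: 2 trees
id / id / id / id: 1 tree
id - id / id - n: 1 tree
id / id - id - n: 1 tree

id / id - n - id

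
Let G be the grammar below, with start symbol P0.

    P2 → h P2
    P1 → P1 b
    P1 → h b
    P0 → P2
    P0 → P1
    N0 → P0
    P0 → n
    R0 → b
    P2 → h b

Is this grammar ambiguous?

Witness: h b

Derivation 1: P0 ⇒ P2 ⇒ h b
Derivation 2: P0 ⇒ P1 ⇒ h b

Two distinct leftmost derivations for the same string.

Ambiguous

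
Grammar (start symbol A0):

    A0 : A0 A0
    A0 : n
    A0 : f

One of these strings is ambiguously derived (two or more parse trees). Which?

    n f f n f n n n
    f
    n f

n f f n f n n n

n f f n f n n n: 429 trees
f: 1 tree
n f: 1 tree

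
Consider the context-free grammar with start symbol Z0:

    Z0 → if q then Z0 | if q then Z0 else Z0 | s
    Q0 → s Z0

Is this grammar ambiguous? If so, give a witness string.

Ambiguous

Witness: if q then if q then s else s

Derivation 1: Z0 ⇒ if q then Z0 ⇒ if q then if q then Z0 else Z0 ⇒ if q then if q then s else Z0 ⇒ if q then if q then s else s
Derivation 2: Z0 ⇒ if q then Z0 else Z0 ⇒ if q then if q then Z0 else Z0 ⇒ if q then if q then s else Z0 ⇒ if q then if q then s else s

Two distinct leftmost derivations for the same string.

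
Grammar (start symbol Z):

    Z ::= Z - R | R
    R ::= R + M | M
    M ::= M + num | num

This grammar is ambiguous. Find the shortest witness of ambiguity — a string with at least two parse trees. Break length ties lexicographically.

length 1: no string has ≥2 trees
length 3: num + num has 2 parse trees

Two derivations of num + num:
  Z ⇒ R ⇒ R + M ⇒ M + M ⇒ num + M ⇒ num + num
  Z ⇒ R ⇒ M ⇒ M + num ⇒ num + num

num + num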